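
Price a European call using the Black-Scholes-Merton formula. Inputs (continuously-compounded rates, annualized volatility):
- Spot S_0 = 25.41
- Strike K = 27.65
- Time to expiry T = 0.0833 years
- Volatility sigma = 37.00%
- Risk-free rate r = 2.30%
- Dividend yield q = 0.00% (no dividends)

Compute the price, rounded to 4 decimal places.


d1 = (ln(S/K) + (r - q + 0.5*sigma^2) * T) / (sigma * sqrt(T)) = -0.71978904
d2 = d1 - sigma * sqrt(T) = -0.82657748
exp(-rT) = 0.99808593; exp(-qT) = 1.00000000
C = S_0 * exp(-qT) * N(d1) - K * exp(-rT) * N(d2)
N(d1) = 0.23582745; N(d2) = 0.20423829
C = 25.4100 * 1.00000000 * 0.23582745 - 27.6500 * 0.99808593 * 0.20423829 = 0.3560

Answer: Price = 0.3560


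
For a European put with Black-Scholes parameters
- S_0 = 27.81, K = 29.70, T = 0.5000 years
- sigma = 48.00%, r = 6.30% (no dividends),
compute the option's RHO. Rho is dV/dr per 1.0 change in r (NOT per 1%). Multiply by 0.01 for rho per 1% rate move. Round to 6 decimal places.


d1 = 0.0687915386; d2 = -0.2706197164
phi(d1) = 0.3979994438; exp(-qT) = 1.0000000000; exp(-rT) = 0.9689909565
N(-d2) = 0.6066582350
Rho = -K*T*exp(-rT)*N(-d2) = -29.7000 * 0.5000 * 0.9689909565 * 0.6066582350 = -8.729518

Answer: Rho = -8.729518


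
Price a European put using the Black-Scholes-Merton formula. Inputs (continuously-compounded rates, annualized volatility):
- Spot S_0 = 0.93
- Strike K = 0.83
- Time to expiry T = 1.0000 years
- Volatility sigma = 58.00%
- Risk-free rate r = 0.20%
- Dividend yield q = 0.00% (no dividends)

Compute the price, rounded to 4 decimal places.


d1 = (ln(S/K) + (r - q + 0.5*sigma^2) * T) / (sigma * sqrt(T)) = 0.48958429
d2 = d1 - sigma * sqrt(T) = -0.09041571
exp(-rT) = 0.99800200; exp(-qT) = 1.00000000
P = K * exp(-rT) * N(-d2) - S_0 * exp(-qT) * N(-d1)
N(-d1) = 0.31221405; N(-d2) = 0.53602157
P = 0.8300 * 0.99800200 * 0.53602157 - 0.9300 * 1.00000000 * 0.31221405 = 0.1536

Answer: Price = 0.1536


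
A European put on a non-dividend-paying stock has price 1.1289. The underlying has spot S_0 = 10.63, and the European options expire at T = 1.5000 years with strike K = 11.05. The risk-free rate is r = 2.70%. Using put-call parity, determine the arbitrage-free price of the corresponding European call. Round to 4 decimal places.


Answer: Call price = 1.1475

Derivation:
Put-call parity: C - P = S_0 * exp(-qT) - K * exp(-rT).
S_0 * exp(-qT) = 10.6300 * 1.00000000 = 10.63000000
K * exp(-rT) = 11.0500 * 0.96030916 = 10.61141627
C = P + S*exp(-qT) - K*exp(-rT)
C = 1.1289 + 10.63000000 - 10.61141627 = 1.1475


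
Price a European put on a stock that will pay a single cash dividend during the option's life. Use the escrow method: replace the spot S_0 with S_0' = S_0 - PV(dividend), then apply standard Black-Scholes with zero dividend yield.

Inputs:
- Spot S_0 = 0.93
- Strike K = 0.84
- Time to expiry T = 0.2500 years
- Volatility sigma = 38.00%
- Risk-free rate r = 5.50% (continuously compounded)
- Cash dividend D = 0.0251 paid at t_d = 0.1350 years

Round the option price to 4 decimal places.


PV(D) = D * exp(-r * t_d) = 0.0251 * 0.99260250 = 0.02491432
S_0' = S_0 - PV(D) = 0.9300 - 0.02491432 = 0.90508568
d1 = (ln(S_0'/K) + (r + sigma^2/2)*T) / (sigma*sqrt(T)) = 0.56014589
d2 = d1 - sigma*sqrt(T) = 0.37014589
exp(-rT) = 0.98634410
N(-d1) = 0.28768997; N(-d2) = 0.35563690
P = K * exp(-rT) * N(-d2) - S_0' * N(-d1) = 0.8400 * 0.98634410 * 0.35563690 - 0.90508568 * 0.28768997 = 0.0343

Answer: Price = 0.0343


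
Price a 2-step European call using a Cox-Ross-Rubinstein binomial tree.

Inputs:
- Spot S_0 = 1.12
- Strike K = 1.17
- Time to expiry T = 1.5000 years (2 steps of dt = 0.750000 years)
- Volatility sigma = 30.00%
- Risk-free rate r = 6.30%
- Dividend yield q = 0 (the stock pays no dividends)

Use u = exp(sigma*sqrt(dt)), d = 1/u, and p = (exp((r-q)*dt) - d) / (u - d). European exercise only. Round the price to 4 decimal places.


Answer: Price = V(0,0) = 0.1805

Derivation:
dt = T/N = 0.750000
u = exp(sigma*sqrt(dt)) = 1.296681; d = 1/u = 0.771200
p = (exp((r-q)*dt) - d) / (u - d) = 0.527487
Discount per step: exp(-r*dt) = 0.953849
Stock lattice S(k, i) with i counting down-moves:
  k=0: S(0,0) = 1.1200
  k=1: S(1,0) = 1.4523; S(1,1) = 0.8637
  k=2: S(2,0) = 1.8831; S(2,1) = 1.1200; S(2,2) = 0.6661
Terminal payoffs V(N, i) = max(S_T - K, 0):
  V(2,0) = 0.713146; V(2,1) = 0.000000; V(2,2) = 0.000000
Backward induction: V(k, i) = exp(-r*dt) * [p * V(k+1, i) + (1-p) * V(k+1, i+1)].
  V(1,0) = exp(-r*dt) * [p*0.713146 + (1-p)*0.000000] = 0.358814
  V(1,1) = exp(-r*dt) * [p*0.000000 + (1-p)*0.000000] = 0.000000
  V(0,0) = exp(-r*dt) * [p*0.358814 + (1-p)*0.000000] = 0.180535


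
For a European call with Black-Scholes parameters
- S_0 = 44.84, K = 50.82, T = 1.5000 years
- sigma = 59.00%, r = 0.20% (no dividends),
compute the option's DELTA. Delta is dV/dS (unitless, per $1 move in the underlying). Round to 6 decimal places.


d1 = 0.1922027697; d2 = -0.5303967044
phi(d1) = 0.3916410743; exp(-qT) = 1.0000000000; exp(-rT) = 0.9970044955
N(d1) = 0.5762083118
Delta = exp(-qT) * N(d1) = 1.0000000000 * 0.5762083118 = 0.576208

Answer: Delta = 0.576208


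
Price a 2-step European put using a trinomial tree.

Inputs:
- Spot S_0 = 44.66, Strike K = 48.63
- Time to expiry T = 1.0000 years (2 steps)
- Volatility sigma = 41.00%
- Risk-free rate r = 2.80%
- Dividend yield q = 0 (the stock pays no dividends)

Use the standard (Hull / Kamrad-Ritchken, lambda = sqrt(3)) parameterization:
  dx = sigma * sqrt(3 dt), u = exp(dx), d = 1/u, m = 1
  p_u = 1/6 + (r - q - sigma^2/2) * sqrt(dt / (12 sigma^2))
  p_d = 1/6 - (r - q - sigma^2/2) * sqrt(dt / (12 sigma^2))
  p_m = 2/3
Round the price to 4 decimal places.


dt = T/N = 0.500000; dx = sigma*sqrt(3*dt) = 0.502145
u = exp(dx) = 1.652262; d = 1/u = 0.605231
p_u = 0.138761, p_m = 0.666667, p_d = 0.194572
Discount per step: exp(-r*dt) = 0.986098
Stock lattice S(k, j) with j the centered position index:
  k=0: S(0,+0) = 44.6600
  k=1: S(1,-1) = 27.0296; S(1,+0) = 44.6600; S(1,+1) = 73.7900
  k=2: S(2,-2) = 16.3592; S(2,-1) = 27.0296; S(2,+0) = 44.6600; S(2,+1) = 73.7900; S(2,+2) = 121.9205
Terminal payoffs V(N, j) = max(K - S_T, 0):
  V(2,-2) = 32.270849; V(2,-1) = 21.600392; V(2,+0) = 3.970000; V(2,+1) = 0.000000; V(2,+2) = 0.000000
Backward induction: V(k, j) = exp(-r*dt) * [p_u * V(k+1, j+1) + p_m * V(k+1, j) + p_d * V(k+1, j-1)]
  V(1,-1) = exp(-r*dt) * [p_u*3.970000 + p_m*21.600392 + p_d*32.270849] = 20.934994
  V(1,+0) = exp(-r*dt) * [p_u*0.000000 + p_m*3.970000 + p_d*21.600392] = 6.754272
  V(1,+1) = exp(-r*dt) * [p_u*0.000000 + p_m*0.000000 + p_d*3.970000] = 0.761712
  V(0,+0) = exp(-r*dt) * [p_u*0.761712 + p_m*6.754272 + p_d*20.934994] = 8.561207

Answer: Price = V(0,0) = 8.5612


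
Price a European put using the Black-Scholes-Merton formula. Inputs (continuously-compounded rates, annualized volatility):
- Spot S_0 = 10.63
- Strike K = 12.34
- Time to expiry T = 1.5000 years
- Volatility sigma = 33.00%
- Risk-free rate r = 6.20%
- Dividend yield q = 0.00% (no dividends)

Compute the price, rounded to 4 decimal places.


Answer: Price = 2.0753

Derivation:
d1 = (ln(S/K) + (r - q + 0.5*sigma^2) * T) / (sigma * sqrt(T)) = 0.06311562
d2 = d1 - sigma * sqrt(T) = -0.34105019
exp(-rT) = 0.91119350; exp(-qT) = 1.00000000
P = K * exp(-rT) * N(-d2) - S_0 * exp(-qT) * N(-d1)
N(-d1) = 0.47483722; N(-d2) = 0.63346710
P = 12.3400 * 0.91119350 * 0.63346710 - 10.6300 * 1.00000000 * 0.47483722 = 2.0753


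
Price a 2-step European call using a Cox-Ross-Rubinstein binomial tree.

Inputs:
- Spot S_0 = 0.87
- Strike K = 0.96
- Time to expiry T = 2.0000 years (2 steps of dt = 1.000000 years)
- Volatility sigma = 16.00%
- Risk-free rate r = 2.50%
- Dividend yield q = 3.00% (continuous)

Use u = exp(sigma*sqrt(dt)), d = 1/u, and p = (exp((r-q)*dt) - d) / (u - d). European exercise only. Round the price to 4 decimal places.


dt = T/N = 1.000000
u = exp(sigma*sqrt(dt)) = 1.173511; d = 1/u = 0.852144
p = (exp((r-q)*dt) - d) / (u - d) = 0.444565
Discount per step: exp(-r*dt) = 0.975310
Stock lattice S(k, i) with i counting down-moves:
  k=0: S(0,0) = 0.8700
  k=1: S(1,0) = 1.0210; S(1,1) = 0.7414
  k=2: S(2,0) = 1.1981; S(2,1) = 0.8700; S(2,2) = 0.6317
Terminal payoffs V(N, i) = max(S_T - K, 0):
  V(2,0) = 0.238101; V(2,1) = 0.000000; V(2,2) = 0.000000
Backward induction: V(k, i) = exp(-r*dt) * [p * V(k+1, i) + (1-p) * V(k+1, i+1)].
  V(1,0) = exp(-r*dt) * [p*0.238101 + (1-p)*0.000000] = 0.103238
  V(1,1) = exp(-r*dt) * [p*0.000000 + (1-p)*0.000000] = 0.000000
  V(0,0) = exp(-r*dt) * [p*0.103238 + (1-p)*0.000000] = 0.044763

Answer: Price = V(0,0) = 0.0448


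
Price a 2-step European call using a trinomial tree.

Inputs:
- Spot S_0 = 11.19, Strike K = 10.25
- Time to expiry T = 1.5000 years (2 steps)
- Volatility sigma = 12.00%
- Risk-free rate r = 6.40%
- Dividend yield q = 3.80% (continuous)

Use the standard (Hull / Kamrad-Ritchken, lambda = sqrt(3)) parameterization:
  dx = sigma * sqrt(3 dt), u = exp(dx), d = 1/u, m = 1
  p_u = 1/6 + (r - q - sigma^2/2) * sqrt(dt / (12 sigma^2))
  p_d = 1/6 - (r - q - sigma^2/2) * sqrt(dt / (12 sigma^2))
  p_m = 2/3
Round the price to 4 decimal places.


Answer: Price = V(0,0) = 1.4318

Derivation:
dt = T/N = 0.750000; dx = sigma*sqrt(3*dt) = 0.180000
u = exp(dx) = 1.197217; d = 1/u = 0.835270
p_u = 0.205833, p_m = 0.666667, p_d = 0.127500
Discount per step: exp(-r*dt) = 0.953134
Stock lattice S(k, j) with j the centered position index:
  k=0: S(0,+0) = 11.1900
  k=1: S(1,-1) = 9.3467; S(1,+0) = 11.1900; S(1,+1) = 13.3969
  k=2: S(2,-2) = 7.8070; S(2,-1) = 9.3467; S(2,+0) = 11.1900; S(2,+1) = 13.3969; S(2,+2) = 16.0390
Terminal payoffs V(N, j) = max(S_T - K, 0):
  V(2,-2) = 0.000000; V(2,-1) = 0.000000; V(2,+0) = 0.940000; V(2,+1) = 3.146862; V(2,+2) = 5.788956
Backward induction: V(k, j) = exp(-r*dt) * [p_u * V(k+1, j+1) + p_m * V(k+1, j) + p_d * V(k+1, j-1)]
  V(1,-1) = exp(-r*dt) * [p_u*0.940000 + p_m*0.000000 + p_d*0.000000] = 0.184416
  V(1,+0) = exp(-r*dt) * [p_u*3.146862 + p_m*0.940000 + p_d*0.000000] = 1.214670
  V(1,+1) = exp(-r*dt) * [p_u*5.788956 + p_m*3.146862 + p_d*0.940000] = 3.249536
  V(0,+0) = exp(-r*dt) * [p_u*3.249536 + p_m*1.214670 + p_d*0.184416] = 1.431755


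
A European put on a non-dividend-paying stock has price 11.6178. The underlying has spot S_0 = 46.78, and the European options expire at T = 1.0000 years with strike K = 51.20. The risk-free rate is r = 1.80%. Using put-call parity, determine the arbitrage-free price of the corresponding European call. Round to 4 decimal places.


Put-call parity: C - P = S_0 * exp(-qT) - K * exp(-rT).
S_0 * exp(-qT) = 46.7800 * 1.00000000 = 46.78000000
K * exp(-rT) = 51.2000 * 0.98216103 = 50.28664486
C = P + S*exp(-qT) - K*exp(-rT)
C = 11.6178 + 46.78000000 - 50.28664486 = 8.1112

Answer: Call price = 8.1112


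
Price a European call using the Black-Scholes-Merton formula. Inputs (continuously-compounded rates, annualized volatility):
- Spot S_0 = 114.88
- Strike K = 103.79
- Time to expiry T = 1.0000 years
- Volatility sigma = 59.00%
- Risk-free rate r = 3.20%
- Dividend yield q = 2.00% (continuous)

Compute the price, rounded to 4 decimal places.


Answer: Price = 31.2078

Derivation:
d1 = (ln(S/K) + (r - q + 0.5*sigma^2) * T) / (sigma * sqrt(T)) = 0.48740420
d2 = d1 - sigma * sqrt(T) = -0.10259580
exp(-rT) = 0.96850658; exp(-qT) = 0.98019867
C = S_0 * exp(-qT) * N(d1) - K * exp(-rT) * N(d2)
N(d1) = 0.68701404; N(d2) = 0.45914189
C = 114.8800 * 0.98019867 * 0.68701404 - 103.7900 * 0.96850658 * 0.45914189 = 31.2078


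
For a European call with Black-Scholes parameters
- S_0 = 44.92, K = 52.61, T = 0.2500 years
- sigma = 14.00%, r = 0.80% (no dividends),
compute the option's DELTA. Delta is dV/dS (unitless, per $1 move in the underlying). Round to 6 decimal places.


Answer: Delta = 0.014121

Derivation:
d1 = -2.1939012267; d2 = -2.2639012267
phi(d1) = 0.0359531050; exp(-qT) = 1.0000000000; exp(-rT) = 0.9980019987
N(d1) = 0.0141212556
Delta = exp(-qT) * N(d1) = 1.0000000000 * 0.0141212556 = 0.014121


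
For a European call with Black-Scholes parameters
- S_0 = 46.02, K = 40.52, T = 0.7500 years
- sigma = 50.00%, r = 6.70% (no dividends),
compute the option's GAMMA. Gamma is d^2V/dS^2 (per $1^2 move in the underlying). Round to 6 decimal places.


Answer: Gamma = 0.016453

Derivation:
d1 = 0.6264952599; d2 = 0.1934825580
phi(d1) = 0.3278540666; exp(-qT) = 1.0000000000; exp(-rT) = 0.9509916469
Gamma = exp(-qT) * phi(d1) / (S * sigma * sqrt(T)) = 1.0000000000 * 0.3278540666 / (46.0200 * 0.5000 * 0.8660254038) = 0.016453


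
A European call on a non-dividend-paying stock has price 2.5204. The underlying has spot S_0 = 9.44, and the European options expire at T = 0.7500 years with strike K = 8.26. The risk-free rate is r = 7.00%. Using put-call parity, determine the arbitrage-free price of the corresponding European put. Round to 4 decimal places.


Put-call parity: C - P = S_0 * exp(-qT) - K * exp(-rT).
S_0 * exp(-qT) = 9.4400 * 1.00000000 = 9.44000000
K * exp(-rT) = 8.2600 * 0.94885432 = 7.83753669
P = C - S*exp(-qT) + K*exp(-rT)
P = 2.5204 - 9.44000000 + 7.83753669 = 0.9179

Answer: Put price = 0.9179


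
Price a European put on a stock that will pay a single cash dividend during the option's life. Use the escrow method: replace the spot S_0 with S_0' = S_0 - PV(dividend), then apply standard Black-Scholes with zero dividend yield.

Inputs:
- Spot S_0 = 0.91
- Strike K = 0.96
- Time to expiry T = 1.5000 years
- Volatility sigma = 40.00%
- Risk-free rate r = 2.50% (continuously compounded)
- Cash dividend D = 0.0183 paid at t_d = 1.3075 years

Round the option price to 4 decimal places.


PV(D) = D * exp(-r * t_d) = 0.0183 * 0.96784096 = 0.01771149
S_0' = S_0 - PV(D) = 0.9100 - 0.01771149 = 0.89228851
d1 = (ln(S_0'/K) + (r + sigma^2/2)*T) / (sigma*sqrt(T)) = 0.17219145
d2 = d1 - sigma*sqrt(T) = -0.31770650
exp(-rT) = 0.96319442
N(-d1) = 0.43164351; N(-d2) = 0.62464621
P = K * exp(-rT) * N(-d2) - S_0' * N(-d1) = 0.9600 * 0.96319442 * 0.62464621 - 0.89228851 * 0.43164351 = 0.1924

Answer: Price = 0.1924


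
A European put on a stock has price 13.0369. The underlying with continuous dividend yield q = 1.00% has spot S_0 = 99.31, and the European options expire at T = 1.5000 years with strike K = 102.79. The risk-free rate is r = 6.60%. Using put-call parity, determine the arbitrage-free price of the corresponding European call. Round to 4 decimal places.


Answer: Call price = 17.7671

Derivation:
Put-call parity: C - P = S_0 * exp(-qT) - K * exp(-rT).
S_0 * exp(-qT) = 99.3100 * 0.98511194 = 97.83146672
K * exp(-rT) = 102.7900 * 0.90574271 = 93.10129296
C = P + S*exp(-qT) - K*exp(-rT)
C = 13.0369 + 97.83146672 - 93.10129296 = 17.7671


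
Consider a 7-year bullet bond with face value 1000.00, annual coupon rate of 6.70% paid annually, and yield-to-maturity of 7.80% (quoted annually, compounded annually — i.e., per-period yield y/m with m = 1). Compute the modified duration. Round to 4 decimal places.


Coupon per period c = face * coupon_rate / m = 67.000000
Periods per year m = 1; per-period yield y/m = 0.078000
Number of cashflows N = 7
Cashflows (t years, CF_t, discount factor 1/(1+y/m)^(m*t), PV):
  t = 1.0000: CF_t = 67.000000, DF = 0.927644, PV = 62.152134
  t = 2.0000: CF_t = 67.000000, DF = 0.860523, PV = 57.655040
  t = 3.0000: CF_t = 67.000000, DF = 0.798259, PV = 53.483340
  t = 4.0000: CF_t = 67.000000, DF = 0.740500, PV = 49.613488
  t = 5.0000: CF_t = 67.000000, DF = 0.686920, PV = 46.023644
  t = 6.0000: CF_t = 67.000000, DF = 0.637217, PV = 42.693547
  t = 7.0000: CF_t = 1067.000000, DF = 0.591111, PV = 630.714904
Price P = sum_t PV_t = 942.336096
First compute Macaulay numerator sum_t t * PV_t:
  t * PV_t at t = 1.0000: 62.152134
  t * PV_t at t = 2.0000: 115.310081
  t * PV_t at t = 3.0000: 160.450020
  t * PV_t at t = 4.0000: 198.453951
  t * PV_t at t = 5.0000: 230.118218
  t * PV_t at t = 6.0000: 256.161282
  t * PV_t at t = 7.0000: 4415.004326
Macaulay duration D = 5437.650012 / 942.336096 = 5.770393
Modified duration = D / (1 + y/m) = 5.770393 / (1 + 0.078000) = 5.352870

Answer: Modified duration = 5.3529


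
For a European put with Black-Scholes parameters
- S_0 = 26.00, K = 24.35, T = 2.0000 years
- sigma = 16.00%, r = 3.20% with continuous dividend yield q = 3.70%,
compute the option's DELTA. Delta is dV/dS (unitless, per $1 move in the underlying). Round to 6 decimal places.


Answer: Delta = -0.334238

Derivation:
d1 = 0.3587006352; d2 = 0.1324264652
phi(d1) = 0.3740852352; exp(-qT) = 0.9286716938; exp(-rT) = 0.9380049995
N(-d1) = 0.3599095266
Delta = -exp(-qT) * N(-d1) = -0.9286716938 * 0.3599095266 = -0.334238


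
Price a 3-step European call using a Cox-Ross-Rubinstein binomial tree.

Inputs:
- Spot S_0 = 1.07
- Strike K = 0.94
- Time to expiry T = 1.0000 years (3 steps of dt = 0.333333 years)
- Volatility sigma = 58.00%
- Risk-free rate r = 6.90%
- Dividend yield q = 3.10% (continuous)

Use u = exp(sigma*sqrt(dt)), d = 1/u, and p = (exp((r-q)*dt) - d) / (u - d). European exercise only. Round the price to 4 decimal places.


dt = T/N = 0.333333
u = exp(sigma*sqrt(dt)) = 1.397749; d = 1/u = 0.715436
p = (exp((r-q)*dt) - d) / (u - d) = 0.435740
Discount per step: exp(-r*dt) = 0.977262
Stock lattice S(k, i) with i counting down-moves:
  k=0: S(0,0) = 1.0700
  k=1: S(1,0) = 1.4956; S(1,1) = 0.7655
  k=2: S(2,0) = 2.0905; S(2,1) = 1.0700; S(2,2) = 0.5477
  k=3: S(3,0) = 2.9219; S(3,1) = 1.4956; S(3,2) = 0.7655; S(3,3) = 0.3918
Terminal payoffs V(N, i) = max(S_T - K, 0):
  V(3,0) = 1.981941; V(3,1) = 0.555592; V(3,2) = 0.000000; V(3,3) = 0.000000
Backward induction: V(k, i) = exp(-r*dt) * [p * V(k+1, i) + (1-p) * V(k+1, i+1)].
  V(2,0) = exp(-r*dt) * [p*1.981941 + (1-p)*0.555592] = 1.150345
  V(2,1) = exp(-r*dt) * [p*0.555592 + (1-p)*0.000000] = 0.236589
  V(2,2) = exp(-r*dt) * [p*0.000000 + (1-p)*0.000000] = 0.000000
  V(1,0) = exp(-r*dt) * [p*1.150345 + (1-p)*0.236589] = 0.620316
  V(1,1) = exp(-r*dt) * [p*0.236589 + (1-p)*0.000000] = 0.100747
  V(0,0) = exp(-r*dt) * [p*0.620316 + (1-p)*0.100747] = 0.319706

Answer: Price = V(0,0) = 0.3197


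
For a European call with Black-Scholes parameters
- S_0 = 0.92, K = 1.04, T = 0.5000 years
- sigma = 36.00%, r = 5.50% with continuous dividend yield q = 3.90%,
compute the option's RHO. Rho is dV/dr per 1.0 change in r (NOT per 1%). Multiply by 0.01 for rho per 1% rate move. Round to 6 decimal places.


d1 = -0.3229212188; d2 = -0.5774796600
phi(d1) = 0.3786747620; exp(-qT) = 0.9806888952; exp(-rT) = 0.9728746826
N(d2) = 0.2818077375
Rho = K*T*exp(-rT)*N(d2) = 1.0400 * 0.5000 * 0.9728746826 * 0.2818077375 = 0.142565

Answer: Rho = 0.142565


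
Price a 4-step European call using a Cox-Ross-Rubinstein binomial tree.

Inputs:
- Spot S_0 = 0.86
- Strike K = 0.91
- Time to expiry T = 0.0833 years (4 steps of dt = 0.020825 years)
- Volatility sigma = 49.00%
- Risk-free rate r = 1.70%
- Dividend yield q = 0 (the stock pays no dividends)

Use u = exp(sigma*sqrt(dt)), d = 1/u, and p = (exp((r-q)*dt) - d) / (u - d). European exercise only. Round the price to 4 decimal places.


Answer: Price = V(0,0) = 0.0317

Derivation:
dt = T/N = 0.020825
u = exp(sigma*sqrt(dt)) = 1.073271; d = 1/u = 0.931731
p = (exp((r-q)*dt) - d) / (u - d) = 0.484831
Discount per step: exp(-r*dt) = 0.999646
Stock lattice S(k, i) with i counting down-moves:
  k=0: S(0,0) = 0.8600
  k=1: S(1,0) = 0.9230; S(1,1) = 0.8013
  k=2: S(2,0) = 0.9906; S(2,1) = 0.8600; S(2,2) = 0.7466
  k=3: S(3,0) = 1.0632; S(3,1) = 0.9230; S(3,2) = 0.8013; S(3,3) = 0.6956
  k=4: S(4,0) = 1.1411; S(4,1) = 0.9906; S(4,2) = 0.8600; S(4,3) = 0.7466; S(4,4) = 0.6481
Terminal payoffs V(N, i) = max(S_T - K, 0):
  V(4,0) = 0.231134; V(4,1) = 0.080644; V(4,2) = 0.000000; V(4,3) = 0.000000; V(4,4) = 0.000000
Backward induction: V(k, i) = exp(-r*dt) * [p * V(k+1, i) + (1-p) * V(k+1, i+1)].
  V(3,0) = exp(-r*dt) * [p*0.231134 + (1-p)*0.080644] = 0.153552
  V(3,1) = exp(-r*dt) * [p*0.080644 + (1-p)*0.000000] = 0.039085
  V(3,2) = exp(-r*dt) * [p*0.000000 + (1-p)*0.000000] = 0.000000
  V(3,3) = exp(-r*dt) * [p*0.000000 + (1-p)*0.000000] = 0.000000
  V(2,0) = exp(-r*dt) * [p*0.153552 + (1-p)*0.039085] = 0.094548
  V(2,1) = exp(-r*dt) * [p*0.039085 + (1-p)*0.000000] = 0.018943
  V(2,2) = exp(-r*dt) * [p*0.000000 + (1-p)*0.000000] = 0.000000
  V(1,0) = exp(-r*dt) * [p*0.094548 + (1-p)*0.018943] = 0.055579
  V(1,1) = exp(-r*dt) * [p*0.018943 + (1-p)*0.000000] = 0.009181
  V(0,0) = exp(-r*dt) * [p*0.055579 + (1-p)*0.009181] = 0.031665


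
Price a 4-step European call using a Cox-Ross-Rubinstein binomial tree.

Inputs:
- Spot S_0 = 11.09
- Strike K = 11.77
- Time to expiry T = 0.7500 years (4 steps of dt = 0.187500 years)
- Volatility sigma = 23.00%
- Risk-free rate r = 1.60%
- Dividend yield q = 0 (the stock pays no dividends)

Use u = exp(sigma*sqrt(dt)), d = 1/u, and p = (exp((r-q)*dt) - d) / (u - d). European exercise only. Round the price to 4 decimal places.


Answer: Price = V(0,0) = 0.6895

Derivation:
dt = T/N = 0.187500
u = exp(sigma*sqrt(dt)) = 1.104721; d = 1/u = 0.905206
p = (exp((r-q)*dt) - d) / (u - d) = 0.490181
Discount per step: exp(-r*dt) = 0.997004
Stock lattice S(k, i) with i counting down-moves:
  k=0: S(0,0) = 11.0900
  k=1: S(1,0) = 12.2514; S(1,1) = 10.0387
  k=2: S(2,0) = 13.5343; S(2,1) = 11.0900; S(2,2) = 9.0871
  k=3: S(3,0) = 14.9517; S(3,1) = 12.2514; S(3,2) = 10.0387; S(3,3) = 8.2257
  k=4: S(4,0) = 16.5174; S(4,1) = 13.5343; S(4,2) = 11.0900; S(4,3) = 9.0871; S(4,4) = 7.4460
Terminal payoffs V(N, i) = max(S_T - K, 0):
  V(4,0) = 4.747418; V(4,1) = 1.764333; V(4,2) = 0.000000; V(4,3) = 0.000000; V(4,4) = 0.000000
Backward induction: V(k, i) = exp(-r*dt) * [p * V(k+1, i) + (1-p) * V(k+1, i+1)].
  V(3,0) = exp(-r*dt) * [p*4.747418 + (1-p)*1.764333] = 3.216921
  V(3,1) = exp(-r*dt) * [p*1.764333 + (1-p)*0.000000] = 0.862253
  V(3,2) = exp(-r*dt) * [p*0.000000 + (1-p)*0.000000] = 0.000000
  V(3,3) = exp(-r*dt) * [p*0.000000 + (1-p)*0.000000] = 0.000000
  V(2,0) = exp(-r*dt) * [p*3.216921 + (1-p)*0.862253] = 2.010427
  V(2,1) = exp(-r*dt) * [p*0.862253 + (1-p)*0.000000] = 0.421394
  V(2,2) = exp(-r*dt) * [p*0.000000 + (1-p)*0.000000] = 0.000000
  V(1,0) = exp(-r*dt) * [p*2.010427 + (1-p)*0.421394] = 1.196713
  V(1,1) = exp(-r*dt) * [p*0.421394 + (1-p)*0.000000] = 0.205941
  V(0,0) = exp(-r*dt) * [p*1.196713 + (1-p)*0.205941] = 0.689527


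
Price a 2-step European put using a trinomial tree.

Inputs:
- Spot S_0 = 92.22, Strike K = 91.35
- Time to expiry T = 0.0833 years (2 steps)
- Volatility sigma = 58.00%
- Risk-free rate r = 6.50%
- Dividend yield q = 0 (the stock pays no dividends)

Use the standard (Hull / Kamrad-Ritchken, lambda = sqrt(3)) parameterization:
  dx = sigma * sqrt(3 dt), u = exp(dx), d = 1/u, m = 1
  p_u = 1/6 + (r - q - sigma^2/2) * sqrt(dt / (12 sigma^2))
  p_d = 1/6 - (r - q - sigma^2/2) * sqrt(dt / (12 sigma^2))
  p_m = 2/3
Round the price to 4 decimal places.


dt = T/N = 0.041650; dx = sigma*sqrt(3*dt) = 0.205020
u = exp(dx) = 1.227550; d = 1/u = 0.814631
p_u = 0.156184, p_m = 0.666667, p_d = 0.177149
Discount per step: exp(-r*dt) = 0.997296
Stock lattice S(k, j) with j the centered position index:
  k=0: S(0,+0) = 92.2200
  k=1: S(1,-1) = 75.1253; S(1,+0) = 92.2200; S(1,+1) = 113.2046
  k=2: S(2,-2) = 61.1994; S(2,-1) = 75.1253; S(2,+0) = 92.2200; S(2,+1) = 113.2046; S(2,+2) = 138.9643
Terminal payoffs V(N, j) = max(K - S_T, 0):
  V(2,-2) = 30.150616; V(2,-1) = 16.224723; V(2,+0) = 0.000000; V(2,+1) = 0.000000; V(2,+2) = 0.000000
Backward induction: V(k, j) = exp(-r*dt) * [p_u * V(k+1, j+1) + p_m * V(k+1, j) + p_d * V(k+1, j-1)]
  V(1,-1) = exp(-r*dt) * [p_u*0.000000 + p_m*16.224723 + p_d*30.150616] = 16.113958
  V(1,+0) = exp(-r*dt) * [p_u*0.000000 + p_m*0.000000 + p_d*16.224723] = 2.866427
  V(1,+1) = exp(-r*dt) * [p_u*0.000000 + p_m*0.000000 + p_d*0.000000] = 0.000000
  V(0,+0) = exp(-r*dt) * [p_u*0.000000 + p_m*2.866427 + p_d*16.113958] = 4.752643

Answer: Price = V(0,0) = 4.7526


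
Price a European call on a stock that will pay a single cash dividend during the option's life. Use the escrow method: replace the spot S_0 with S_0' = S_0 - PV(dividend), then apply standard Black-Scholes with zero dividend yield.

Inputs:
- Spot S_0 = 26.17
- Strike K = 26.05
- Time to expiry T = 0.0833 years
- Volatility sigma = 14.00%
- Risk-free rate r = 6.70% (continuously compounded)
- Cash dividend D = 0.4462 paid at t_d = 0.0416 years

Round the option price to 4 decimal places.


PV(D) = D * exp(-r * t_d) = 0.4462 * 0.99721668 = 0.44495808
S_0' = S_0 - PV(D) = 26.1700 - 0.44495808 = 25.72504192
d1 = (ln(S_0'/K) + (r + sigma^2/2)*T) / (sigma*sqrt(T)) = -0.15233754
d2 = d1 - sigma*sqrt(T) = -0.19274398
exp(-rT) = 0.99443445
N(d1) = 0.43946036; N(d2) = 0.42357974
C = S_0' * N(d1) - K * exp(-rT) * N(d2) = 25.72504192 * 0.43946036 - 26.0500 * 0.99443445 * 0.42357974 = 0.3323

Answer: Price = 0.3323


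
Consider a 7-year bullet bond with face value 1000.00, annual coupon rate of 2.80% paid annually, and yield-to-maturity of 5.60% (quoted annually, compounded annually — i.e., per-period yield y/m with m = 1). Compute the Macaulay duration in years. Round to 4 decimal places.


Answer: Macaulay duration = 6.3937 years

Derivation:
Coupon per period c = face * coupon_rate / m = 28.000000
Periods per year m = 1; per-period yield y/m = 0.056000
Number of cashflows N = 7
Cashflows (t years, CF_t, discount factor 1/(1+y/m)^(m*t), PV):
  t = 1.0000: CF_t = 28.000000, DF = 0.946970, PV = 26.515152
  t = 2.0000: CF_t = 28.000000, DF = 0.896752, PV = 25.109045
  t = 3.0000: CF_t = 28.000000, DF = 0.849197, PV = 23.777505
  t = 4.0000: CF_t = 28.000000, DF = 0.804163, PV = 22.516576
  t = 5.0000: CF_t = 28.000000, DF = 0.761518, PV = 21.322516
  t = 6.0000: CF_t = 28.000000, DF = 0.721135, PV = 20.191776
  t = 7.0000: CF_t = 1028.000000, DF = 0.682893, PV = 702.013861
Price P = sum_t PV_t = 841.446431
Macaulay numerator sum_t t * PV_t:
  t * PV_t at t = 1.0000: 26.515152
  t * PV_t at t = 2.0000: 50.218090
  t * PV_t at t = 3.0000: 71.332514
  t * PV_t at t = 4.0000: 90.066306
  t * PV_t at t = 5.0000: 106.612578
  t * PV_t at t = 6.0000: 121.150657
  t * PV_t at t = 7.0000: 4914.097028
Macaulay duration D = (sum_t t * PV_t) / P = 5379.992324 / 841.446431 = 6.393743


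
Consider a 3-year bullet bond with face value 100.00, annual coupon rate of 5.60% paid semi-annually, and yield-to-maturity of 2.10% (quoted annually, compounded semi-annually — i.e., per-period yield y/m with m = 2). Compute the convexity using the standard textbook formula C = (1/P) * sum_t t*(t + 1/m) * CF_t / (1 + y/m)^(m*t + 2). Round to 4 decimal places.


Coupon per period c = face * coupon_rate / m = 2.800000
Periods per year m = 2; per-period yield y/m = 0.010500
Number of cashflows N = 6
Cashflows (t years, CF_t, discount factor 1/(1+y/m)^(m*t), PV):
  t = 0.5000: CF_t = 2.800000, DF = 0.989609, PV = 2.770905
  t = 1.0000: CF_t = 2.800000, DF = 0.979326, PV = 2.742113
  t = 1.5000: CF_t = 2.800000, DF = 0.969150, PV = 2.713620
  t = 2.0000: CF_t = 2.800000, DF = 0.959080, PV = 2.685423
  t = 2.5000: CF_t = 2.800000, DF = 0.949114, PV = 2.657519
  t = 3.0000: CF_t = 102.800000, DF = 0.939252, PV = 96.555098
Price P = sum_t PV_t = 110.124680
Convexity numerator sum_t t*(t + 1/m) * CF_t / (1+y/m)^(m*t + 2):
  t = 0.5000: term = 1.356810
  t = 1.0000: term = 4.028135
  t = 1.5000: term = 7.972558
  t = 2.0000: term = 13.149527
  t = 2.5000: term = 19.519337
  t = 3.0000: term = 992.868817
Convexity = (1/P) * sum = 1038.895184 / 110.124680 = 9.433809

Answer: Convexity = 9.4338


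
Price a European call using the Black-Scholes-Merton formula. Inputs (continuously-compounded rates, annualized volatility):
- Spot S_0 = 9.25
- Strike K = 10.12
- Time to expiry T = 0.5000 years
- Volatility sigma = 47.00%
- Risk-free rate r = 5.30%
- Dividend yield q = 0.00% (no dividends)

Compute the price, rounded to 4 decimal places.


d1 = (ln(S/K) + (r - q + 0.5*sigma^2) * T) / (sigma * sqrt(T)) = -0.02456854
d2 = d1 - sigma * sqrt(T) = -0.35690872
exp(-rT) = 0.97384804; exp(-qT) = 1.00000000
C = S_0 * exp(-qT) * N(d1) - K * exp(-rT) * N(d2)
N(d1) = 0.49019956; N(d2) = 0.36058007
C = 9.2500 * 1.00000000 * 0.49019956 - 10.1200 * 0.97384804 * 0.36058007 = 0.9807

Answer: Price = 0.9807


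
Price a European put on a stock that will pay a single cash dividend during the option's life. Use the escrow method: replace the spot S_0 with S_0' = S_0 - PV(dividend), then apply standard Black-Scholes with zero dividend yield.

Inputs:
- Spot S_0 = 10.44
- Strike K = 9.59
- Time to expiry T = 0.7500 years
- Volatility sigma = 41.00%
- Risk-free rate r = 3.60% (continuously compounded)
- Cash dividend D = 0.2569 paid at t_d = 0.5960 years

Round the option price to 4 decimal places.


Answer: Price = 0.9896

Derivation:
PV(D) = D * exp(-r * t_d) = 0.2569 * 0.97877254 = 0.25144667
S_0' = S_0 - PV(D) = 10.4400 - 0.25144667 = 10.18855333
d1 = (ln(S_0'/K) + (r + sigma^2/2)*T) / (sigma*sqrt(T)) = 0.42408906
d2 = d1 - sigma*sqrt(T) = 0.06901865
exp(-rT) = 0.97336124
N(-d1) = 0.33575043; N(-d2) = 0.47248739
P = K * exp(-rT) * N(-d2) - S_0' * N(-d1) = 9.5900 * 0.97336124 * 0.47248739 - 10.18855333 * 0.33575043 = 0.9896


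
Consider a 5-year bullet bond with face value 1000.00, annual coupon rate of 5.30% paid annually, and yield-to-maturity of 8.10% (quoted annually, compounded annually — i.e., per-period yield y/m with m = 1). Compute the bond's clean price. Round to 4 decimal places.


Answer: Price = 888.4982

Derivation:
Coupon per period c = face * coupon_rate / m = 53.000000
Periods per year m = 1; per-period yield y/m = 0.081000
Number of cashflows N = 5
Cashflows (t years, CF_t, discount factor 1/(1+y/m)^(m*t), PV):
  t = 1.0000: CF_t = 53.000000, DF = 0.925069, PV = 49.028677
  t = 2.0000: CF_t = 53.000000, DF = 0.855753, PV = 45.354928
  t = 3.0000: CF_t = 53.000000, DF = 0.791631, PV = 41.956455
  t = 4.0000: CF_t = 53.000000, DF = 0.732314, PV = 38.812632
  t = 5.0000: CF_t = 1053.000000, DF = 0.677441, PV = 713.345460
Price P = sum_t PV_t = 888.498152


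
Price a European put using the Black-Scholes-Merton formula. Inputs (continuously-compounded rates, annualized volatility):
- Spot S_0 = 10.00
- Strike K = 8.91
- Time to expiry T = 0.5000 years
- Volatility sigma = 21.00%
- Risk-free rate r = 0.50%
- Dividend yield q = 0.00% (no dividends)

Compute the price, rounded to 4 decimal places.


d1 = (ln(S/K) + (r - q + 0.5*sigma^2) * T) / (sigma * sqrt(T)) = 0.86829919
d2 = d1 - sigma * sqrt(T) = 0.71980677
exp(-rT) = 0.99750312; exp(-qT) = 1.00000000
P = K * exp(-rT) * N(-d2) - S_0 * exp(-qT) * N(-d1)
N(-d1) = 0.19261528; N(-d2) = 0.23582199
P = 8.9100 * 0.99750312 * 0.23582199 - 10.0000 * 1.00000000 * 0.19261528 = 0.1698

Answer: Price = 0.1698


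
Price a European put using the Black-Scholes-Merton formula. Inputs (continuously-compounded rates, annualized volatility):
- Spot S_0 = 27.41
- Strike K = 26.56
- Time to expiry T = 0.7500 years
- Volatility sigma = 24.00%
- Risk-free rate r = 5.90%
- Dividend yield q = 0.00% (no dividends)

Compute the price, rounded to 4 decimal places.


d1 = (ln(S/K) + (r - q + 0.5*sigma^2) * T) / (sigma * sqrt(T)) = 0.46838304
d2 = d1 - sigma * sqrt(T) = 0.26053694
exp(-rT) = 0.95671475; exp(-qT) = 1.00000000
P = K * exp(-rT) * N(-d2) - S_0 * exp(-qT) * N(-d1)
N(-d1) = 0.31975535; N(-d2) = 0.39722481
P = 26.5600 * 0.95671475 * 0.39722481 - 27.4100 * 1.00000000 * 0.31975535 = 1.3291

Answer: Price = 1.3291


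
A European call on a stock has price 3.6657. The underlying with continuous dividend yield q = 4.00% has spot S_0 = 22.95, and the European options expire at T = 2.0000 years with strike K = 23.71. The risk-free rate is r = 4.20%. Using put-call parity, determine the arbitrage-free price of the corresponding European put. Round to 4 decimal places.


Put-call parity: C - P = S_0 * exp(-qT) - K * exp(-rT).
S_0 * exp(-qT) = 22.9500 * 0.92311635 = 21.18552015
K * exp(-rT) = 23.7100 * 0.91943126 = 21.79971508
P = C - S*exp(-qT) + K*exp(-rT)
P = 3.6657 - 21.18552015 + 21.79971508 = 4.2799

Answer: Put price = 4.2799


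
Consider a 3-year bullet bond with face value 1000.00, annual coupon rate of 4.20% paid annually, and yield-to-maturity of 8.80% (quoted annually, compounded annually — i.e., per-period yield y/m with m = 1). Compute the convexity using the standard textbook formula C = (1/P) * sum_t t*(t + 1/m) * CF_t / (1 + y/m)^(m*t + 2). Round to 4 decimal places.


Answer: Convexity = 9.5644

Derivation:
Coupon per period c = face * coupon_rate / m = 42.000000
Periods per year m = 1; per-period yield y/m = 0.088000
Number of cashflows N = 3
Cashflows (t years, CF_t, discount factor 1/(1+y/m)^(m*t), PV):
  t = 1.0000: CF_t = 42.000000, DF = 0.919118, PV = 38.602941
  t = 2.0000: CF_t = 42.000000, DF = 0.844777, PV = 35.480644
  t = 3.0000: CF_t = 1042.000000, DF = 0.776450, PV = 809.060564
Price P = sum_t PV_t = 883.144150
Convexity numerator sum_t t*(t + 1/m) * CF_t / (1+y/m)^(m*t + 2):
  t = 1.0000: term = 65.221773
  t = 2.0000: term = 179.839447
  t = 3.0000: term = 8201.711491
Convexity = (1/P) * sum = 8446.772712 / 883.144150 = 9.564433


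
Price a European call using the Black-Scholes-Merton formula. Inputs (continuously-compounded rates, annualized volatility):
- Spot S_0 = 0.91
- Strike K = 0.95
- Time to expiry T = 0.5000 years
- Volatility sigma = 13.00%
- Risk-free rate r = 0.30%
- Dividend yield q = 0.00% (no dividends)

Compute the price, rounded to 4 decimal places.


Answer: Price = 0.0182

Derivation:
d1 = (ln(S/K) + (r - q + 0.5*sigma^2) * T) / (sigma * sqrt(T)) = -0.40568767
d2 = d1 - sigma * sqrt(T) = -0.49761155
exp(-rT) = 0.99850112; exp(-qT) = 1.00000000
C = S_0 * exp(-qT) * N(d1) - K * exp(-rT) * N(d2)
N(d1) = 0.34248605; N(d2) = 0.30937893
C = 0.9100 * 1.00000000 * 0.34248605 - 0.9500 * 0.99850112 * 0.30937893 = 0.0182


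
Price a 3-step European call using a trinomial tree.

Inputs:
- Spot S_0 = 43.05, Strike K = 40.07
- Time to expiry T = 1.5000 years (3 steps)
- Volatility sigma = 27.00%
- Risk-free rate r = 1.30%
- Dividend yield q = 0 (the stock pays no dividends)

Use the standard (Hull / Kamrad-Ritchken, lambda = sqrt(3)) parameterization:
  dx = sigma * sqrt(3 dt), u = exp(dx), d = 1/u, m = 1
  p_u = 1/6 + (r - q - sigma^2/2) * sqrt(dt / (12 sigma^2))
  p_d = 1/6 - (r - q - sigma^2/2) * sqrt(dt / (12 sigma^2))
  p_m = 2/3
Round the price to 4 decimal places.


Answer: Price = V(0,0) = 7.4238

Derivation:
dt = T/N = 0.500000; dx = sigma*sqrt(3*dt) = 0.330681
u = exp(dx) = 1.391916; d = 1/u = 0.718434
p_u = 0.148938, p_m = 0.666667, p_d = 0.184395
Discount per step: exp(-r*dt) = 0.993521
Stock lattice S(k, j) with j the centered position index:
  k=0: S(0,+0) = 43.0500
  k=1: S(1,-1) = 30.9286; S(1,+0) = 43.0500; S(1,+1) = 59.9220
  k=2: S(2,-2) = 22.2202; S(2,-1) = 30.9286; S(2,+0) = 43.0500; S(2,+1) = 59.9220; S(2,+2) = 83.4064
  k=3: S(3,-3) = 15.9637; S(3,-2) = 22.2202; S(3,-1) = 30.9286; S(3,+0) = 43.0500; S(3,+1) = 59.9220; S(3,+2) = 83.4064; S(3,+3) = 116.0946
Terminal payoffs V(N, j) = max(S_T - K, 0):
  V(3,-3) = 0.000000; V(3,-2) = 0.000000; V(3,-1) = 0.000000; V(3,+0) = 2.980000; V(3,+1) = 19.851978; V(3,+2) = 43.336351; V(3,+3) = 76.024623
Backward induction: V(k, j) = exp(-r*dt) * [p_u * V(k+1, j+1) + p_m * V(k+1, j) + p_d * V(k+1, j-1)]
  V(2,-2) = exp(-r*dt) * [p_u*0.000000 + p_m*0.000000 + p_d*0.000000] = 0.000000
  V(2,-1) = exp(-r*dt) * [p_u*2.980000 + p_m*0.000000 + p_d*0.000000] = 0.440960
  V(2,+0) = exp(-r*dt) * [p_u*19.851978 + p_m*2.980000 + p_d*0.000000] = 4.911355
  V(2,+1) = exp(-r*dt) * [p_u*43.336351 + p_m*19.851978 + p_d*2.980000] = 20.107460
  V(2,+2) = exp(-r*dt) * [p_u*76.024623 + p_m*43.336351 + p_d*19.851978] = 43.590215
  V(1,-1) = exp(-r*dt) * [p_u*4.911355 + p_m*0.440960 + p_d*0.000000] = 1.018817
  V(1,+0) = exp(-r*dt) * [p_u*20.107460 + p_m*4.911355 + p_d*0.440960] = 6.309171
  V(1,+1) = exp(-r*dt) * [p_u*43.590215 + p_m*20.107460 + p_d*4.911355] = 20.668068
  V(0,+0) = exp(-r*dt) * [p_u*20.668068 + p_m*6.309171 + p_d*1.018817] = 7.423830


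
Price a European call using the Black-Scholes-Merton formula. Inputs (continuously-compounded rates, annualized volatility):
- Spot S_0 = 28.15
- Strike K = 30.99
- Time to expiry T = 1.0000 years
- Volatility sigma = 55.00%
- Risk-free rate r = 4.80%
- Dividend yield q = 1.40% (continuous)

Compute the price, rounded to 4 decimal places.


Answer: Price = 5.3566

Derivation:
d1 = (ln(S/K) + (r - q + 0.5*sigma^2) * T) / (sigma * sqrt(T)) = 0.16205961
d2 = d1 - sigma * sqrt(T) = -0.38794039
exp(-rT) = 0.95313379; exp(-qT) = 0.98609754
C = S_0 * exp(-qT) * N(d1) - K * exp(-rT) * N(d2)
N(d1) = 0.56437054; N(d2) = 0.34903007
C = 28.1500 * 0.98609754 * 0.56437054 - 30.9900 * 0.95313379 * 0.34903007 = 5.3566


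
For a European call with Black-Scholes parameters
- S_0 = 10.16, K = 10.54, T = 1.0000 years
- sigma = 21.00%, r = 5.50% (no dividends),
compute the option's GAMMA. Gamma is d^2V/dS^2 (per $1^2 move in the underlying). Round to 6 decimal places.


Answer: Gamma = 0.183564

Derivation:
d1 = 0.1920519002; d2 = -0.0179480998
phi(d1) = 0.3916524266; exp(-qT) = 1.0000000000; exp(-rT) = 0.9464851480
Gamma = exp(-qT) * phi(d1) / (S * sigma * sqrt(T)) = 1.0000000000 * 0.3916524266 / (10.1600 * 0.2100 * 1.0000000000) = 0.183564


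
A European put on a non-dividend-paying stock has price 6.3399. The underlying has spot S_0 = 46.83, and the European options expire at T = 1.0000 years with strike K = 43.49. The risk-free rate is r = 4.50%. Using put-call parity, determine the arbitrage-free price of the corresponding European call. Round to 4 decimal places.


Put-call parity: C - P = S_0 * exp(-qT) - K * exp(-rT).
S_0 * exp(-qT) = 46.8300 * 1.00000000 = 46.83000000
K * exp(-rT) = 43.4900 * 0.95599748 = 41.57633048
C = P + S*exp(-qT) - K*exp(-rT)
C = 6.3399 + 46.83000000 - 41.57633048 = 11.5936

Answer: Call price = 11.5936


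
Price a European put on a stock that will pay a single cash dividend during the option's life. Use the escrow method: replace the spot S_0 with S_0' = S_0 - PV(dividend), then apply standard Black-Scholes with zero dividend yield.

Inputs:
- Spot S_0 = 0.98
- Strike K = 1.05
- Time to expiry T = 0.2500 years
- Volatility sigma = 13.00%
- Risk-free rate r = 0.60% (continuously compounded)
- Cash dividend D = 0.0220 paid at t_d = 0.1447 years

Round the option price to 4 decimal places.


Answer: Price = 0.0929

Derivation:
PV(D) = D * exp(-r * t_d) = 0.0220 * 0.99913218 = 0.02198091
S_0' = S_0 - PV(D) = 0.9800 - 0.02198091 = 0.95801909
d1 = (ln(S_0'/K) + (r + sigma^2/2)*T) / (sigma*sqrt(T)) = -1.35484979
d2 = d1 - sigma*sqrt(T) = -1.41984979
exp(-rT) = 0.99850112
N(-d1) = 0.91226729; N(-d2) = 0.92217429
P = K * exp(-rT) * N(-d2) - S_0' * N(-d1) = 1.0500 * 0.99850112 * 0.92217429 - 0.95801909 * 0.91226729 = 0.0929


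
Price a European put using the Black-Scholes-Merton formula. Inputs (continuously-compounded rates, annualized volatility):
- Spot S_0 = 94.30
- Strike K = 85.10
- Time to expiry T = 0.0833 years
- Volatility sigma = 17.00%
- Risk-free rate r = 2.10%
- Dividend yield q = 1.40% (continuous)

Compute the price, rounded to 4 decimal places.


Answer: Price = 0.0281

Derivation:
d1 = (ln(S/K) + (r - q + 0.5*sigma^2) * T) / (sigma * sqrt(T)) = 2.12862592
d2 = d1 - sigma * sqrt(T) = 2.07956096
exp(-rT) = 0.99825223; exp(-qT) = 0.99883448
P = K * exp(-rT) * N(-d2) - S_0 * exp(-qT) * N(-d1)
N(-d1) = 0.01664261; N(-d2) = 0.01878291
P = 85.1000 * 0.99825223 * 0.01878291 - 94.3000 * 0.99883448 * 0.01664261 = 0.0281


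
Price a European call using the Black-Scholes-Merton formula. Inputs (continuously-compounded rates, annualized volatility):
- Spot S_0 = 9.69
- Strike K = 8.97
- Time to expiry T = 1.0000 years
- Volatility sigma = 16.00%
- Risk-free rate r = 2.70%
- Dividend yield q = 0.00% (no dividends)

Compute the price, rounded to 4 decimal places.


Answer: Price = 1.1867

Derivation:
d1 = (ln(S/K) + (r - q + 0.5*sigma^2) * T) / (sigma * sqrt(T)) = 0.73130469
d2 = d1 - sigma * sqrt(T) = 0.57130469
exp(-rT) = 0.97336124; exp(-qT) = 1.00000000
C = S_0 * exp(-qT) * N(d1) - K * exp(-rT) * N(d2)
N(d1) = 0.76770347; N(d2) = 0.71610344
C = 9.6900 * 1.00000000 * 0.76770347 - 8.9700 * 0.97336124 * 0.71610344 = 1.1867


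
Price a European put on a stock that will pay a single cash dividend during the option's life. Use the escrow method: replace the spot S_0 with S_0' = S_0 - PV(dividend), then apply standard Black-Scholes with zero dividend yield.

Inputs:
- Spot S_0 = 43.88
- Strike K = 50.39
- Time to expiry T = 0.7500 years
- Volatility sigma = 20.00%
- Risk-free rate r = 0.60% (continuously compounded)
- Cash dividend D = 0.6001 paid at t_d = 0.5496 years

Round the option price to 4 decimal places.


PV(D) = D * exp(-r * t_d) = 0.6001 * 0.99670783 = 0.59812437
S_0' = S_0 - PV(D) = 43.8800 - 0.59812437 = 43.28187563
d1 = (ln(S_0'/K) + (r + sigma^2/2)*T) / (sigma*sqrt(T)) = -0.76532843
d2 = d1 - sigma*sqrt(T) = -0.93853351
exp(-rT) = 0.99551011
N(-d1) = 0.77796200; N(-d2) = 0.82601485
P = K * exp(-rT) * N(-d2) - S_0' * N(-d1) = 50.3900 * 0.99551011 * 0.82601485 - 43.28187563 * 0.77796200 = 7.7644

Answer: Price = 7.7644
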